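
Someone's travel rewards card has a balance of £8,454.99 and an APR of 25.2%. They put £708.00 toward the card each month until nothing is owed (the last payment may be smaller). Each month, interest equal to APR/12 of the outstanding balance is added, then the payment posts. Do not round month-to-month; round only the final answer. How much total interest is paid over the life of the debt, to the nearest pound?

Monthly rate r = 25.2%/12 = 2.1% = 0.021.
Payoff takes n = ⌈−ln(1 − rB₀/P)/ln(1+r)⌉ = ⌈13.893⌉ = 14 payments; the last is £632.80.
Total paid = 13·£708.00 + £632.80 = £9,836.80.
Total interest = total paid − principal = £9,836.80 − £8,454.99 = £1,381.81.

£1,382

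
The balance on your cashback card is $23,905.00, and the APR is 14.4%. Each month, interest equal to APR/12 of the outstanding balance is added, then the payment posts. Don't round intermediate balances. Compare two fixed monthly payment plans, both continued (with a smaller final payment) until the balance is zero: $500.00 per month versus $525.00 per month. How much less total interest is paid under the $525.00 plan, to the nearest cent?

Monthly rate r = 14.4%/12 = 1.2% = 0.012.
At $500.00/mo: n = ⌈−ln(1 − rB₀/P)/ln(1+r)⌉ = 72 payments (last $240.94); total interest = total paid − $23,905.00 = $11,835.94.
At $525.00/mo: 67 payments (last $143.83); total interest $10,888.83.
Interest saved = $11,835.94 − $10,888.83 = $947.11.

$947.11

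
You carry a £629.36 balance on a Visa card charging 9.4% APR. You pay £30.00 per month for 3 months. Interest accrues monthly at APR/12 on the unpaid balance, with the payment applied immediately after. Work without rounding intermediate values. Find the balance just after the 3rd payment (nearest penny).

Monthly rate r = 9.4%/12 = 0.783333% = 0.00783333.
Each month: B ← B·(1+r) − £30.00.
Month 1: interest £4.93; balance after payment £604.29.
Month 2: interest £4.73; balance after payment £579.02.
Month 3: interest £4.54; balance after payment £553.56.

£553.56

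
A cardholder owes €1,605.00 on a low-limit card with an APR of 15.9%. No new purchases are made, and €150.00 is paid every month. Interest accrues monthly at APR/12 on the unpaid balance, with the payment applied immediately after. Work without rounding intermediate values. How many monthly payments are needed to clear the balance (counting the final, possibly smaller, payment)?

Monthly rate r = 15.9%/12 = 1.325% = 0.01325.
Recurrence: B ← B·(1+r) − €150.00.
Month 1: interest €21.27; balance after payment €1,476.27.
Month 2: interest €19.56; balance after payment €1,345.83.
Closed form: n = −ln(1 − rB₀/P)/ln(1+r) = −ln(0.85823)/ln(1.01325) ≈ 11.615, so the balance reaches zero during payment 12.

12 months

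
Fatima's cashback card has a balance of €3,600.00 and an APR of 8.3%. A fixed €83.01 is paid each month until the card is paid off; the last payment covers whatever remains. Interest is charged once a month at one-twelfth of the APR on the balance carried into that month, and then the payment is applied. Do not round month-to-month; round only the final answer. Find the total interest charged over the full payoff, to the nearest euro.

€695

Monthly rate r = 8.3%/12 = 0.691667% = 0.00691667.
Payoff takes n = ⌈−ln(1 − rB₀/P)/ln(1+r)⌉ = ⌈51.738⌉ = 52 payments; the last is €61.33.
Total paid = 51·€83.01 + €61.33 = €4,294.84.
Total interest = total paid − principal = €4,294.84 − €3,600.00 = €694.84.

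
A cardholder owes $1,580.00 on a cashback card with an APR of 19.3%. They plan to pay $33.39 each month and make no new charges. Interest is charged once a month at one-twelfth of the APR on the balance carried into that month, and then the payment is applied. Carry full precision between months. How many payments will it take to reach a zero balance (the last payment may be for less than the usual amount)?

Monthly rate r = 19.3%/12 = 1.60833% = 0.0160833.
Recurrence: B ← B·(1+r) − $33.39.
Month 1: interest $25.41; balance after payment $1,572.02.
Month 2: interest $25.28; balance after payment $1,563.92.
Closed form: n = −ln(1 − rB₀/P)/ln(1+r) = −ln(0.23894)/ln(1.01608) ≈ 89.721, so the balance reaches zero during payment 90.

90 payments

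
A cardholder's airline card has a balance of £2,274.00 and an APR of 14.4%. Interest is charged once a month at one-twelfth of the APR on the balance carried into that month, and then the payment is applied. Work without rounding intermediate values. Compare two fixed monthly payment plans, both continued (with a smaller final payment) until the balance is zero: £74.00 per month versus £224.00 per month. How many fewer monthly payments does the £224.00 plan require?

28 fewer payments

Monthly rate r = 14.4%/12 = 1.2% = 0.012.
At £74.00/mo: n = ⌈−ln(1 − rB₀/P)/ln(1+r)⌉ = 39 payments (last £42.16); total interest = total paid − £2,274.00 = £580.16.
At £224.00/mo: 11 payments (last £199.55); total interest £165.55.
Payments saved = 39 − 11 = 28.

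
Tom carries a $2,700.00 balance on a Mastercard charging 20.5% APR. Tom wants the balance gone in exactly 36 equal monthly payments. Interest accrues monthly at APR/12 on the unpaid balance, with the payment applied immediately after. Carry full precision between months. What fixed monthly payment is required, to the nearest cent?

$101.03

Monthly rate r = 20.5%/12 = 1.70833% = 0.0170833.
Level-payment amortization: P = B₀·r / (1 − (1+r)^(−n)) = 2700.00·0.0170833 / (1 − 1.01708^(−36)).
Denominator 1 − (1+r)^(−36) = 0.456543681.
P = 46.125 / 0.456543681 ≈ 101.03.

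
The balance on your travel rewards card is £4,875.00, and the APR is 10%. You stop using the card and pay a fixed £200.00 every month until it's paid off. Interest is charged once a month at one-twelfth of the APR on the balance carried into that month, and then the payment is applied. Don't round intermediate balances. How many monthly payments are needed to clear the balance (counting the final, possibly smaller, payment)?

28 months

Monthly rate r = 10%/12 = 0.833333% = 0.00833333.
Recurrence: B ← B·(1+r) − £200.00.
Month 1: interest £40.62; balance after payment £4,715.62.
Month 2: interest £39.30; balance after payment £4,554.92.
Closed form: n = −ln(1 − rB₀/P)/ln(1+r) = −ln(0.79688)/ln(1.00833) ≈ 27.360, so the balance reaches zero during payment 28.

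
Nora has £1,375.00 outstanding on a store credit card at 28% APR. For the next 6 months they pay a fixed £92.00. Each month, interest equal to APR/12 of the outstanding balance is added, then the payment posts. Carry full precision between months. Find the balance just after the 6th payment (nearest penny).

Monthly rate r = 28%/12 = 2.33333% = 0.0233333.
Each month: B ← B·(1+r) − £92.00.
Month 1: interest £32.08; balance after payment £1,315.08.
Month 2: interest £30.69; balance after payment £1,253.77.
Month 3: interest £29.25; balance after payment £1,191.02.
Month 4: interest £27.79; balance after payment £1,126.81.
Month 5: interest £26.29; balance after payment £1,061.11.
Month 6: interest £24.76; balance after payment £993.87.

£993.87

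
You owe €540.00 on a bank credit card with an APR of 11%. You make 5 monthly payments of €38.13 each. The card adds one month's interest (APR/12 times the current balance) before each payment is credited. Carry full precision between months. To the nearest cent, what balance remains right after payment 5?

€371.03

Monthly rate r = 11%/12 = 0.916667% = 0.00916667.
Each month: B ← B·(1+r) − €38.13.
Month 1: interest €4.95; balance after payment €506.82.
Month 2: interest €4.65; balance after payment €473.34.
Month 3: interest €4.34; balance after payment €439.54.
Month 4: interest €4.03; balance after payment €405.44.
Month 5: interest €3.72; balance after payment €371.03.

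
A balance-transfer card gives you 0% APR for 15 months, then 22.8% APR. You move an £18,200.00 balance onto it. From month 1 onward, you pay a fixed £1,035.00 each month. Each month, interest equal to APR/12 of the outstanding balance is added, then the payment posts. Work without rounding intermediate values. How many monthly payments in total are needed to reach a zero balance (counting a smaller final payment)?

Promo months 1–15 at r₀ = 0%/12 = 0; months 16+ at r₁ = 22.8%/12 = 0.019.
After month 15 (no interest yet): B = £18,200.00 − 15·£1,035.00 = £2,675.00.
Then at r₁ with £1,035.00/mo: n₂ = −ln(1 − r₁·B/P)/ln(1+r₁) ≈ 2.68 → 3 more payments.

18 payments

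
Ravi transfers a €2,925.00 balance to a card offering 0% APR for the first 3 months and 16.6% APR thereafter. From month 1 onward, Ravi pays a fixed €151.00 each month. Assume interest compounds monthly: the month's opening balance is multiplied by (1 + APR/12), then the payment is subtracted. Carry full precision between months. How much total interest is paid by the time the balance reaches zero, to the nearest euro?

Promo months 1–3 at r₀ = 0%/12 = 0; months 4+ at r₁ = 16.6%/12 = 0.0138333.
After month 3 (no interest yet): B = €2,925.00 − 3·€151.00 = €2,472.00.
Then at r₁ with €151.00/mo: n₂ = −ln(1 − r₁·B/P)/ln(1+r₁) ≈ 18.69 → 19 more payments.
Total paid = 21·€151.00 + €104.52 = €3,275.52; interest = €3,275.52 − €2,925.00 = €350.52.

€351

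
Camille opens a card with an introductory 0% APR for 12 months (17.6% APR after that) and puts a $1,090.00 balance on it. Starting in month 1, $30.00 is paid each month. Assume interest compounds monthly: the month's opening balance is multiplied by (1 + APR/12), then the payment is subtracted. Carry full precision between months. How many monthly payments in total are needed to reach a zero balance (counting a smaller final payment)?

Promo months 1–12 at r₀ = 0%/12 = 0; months 13+ at r₁ = 17.6%/12 = 0.0146667.
After month 12 (no interest yet): B = $1,090.00 − 12·$30.00 = $730.00.
Then at r₁ with $30.00/mo: n₂ = −ln(1 − r₁·B/P)/ln(1+r₁) ≈ 30.32 → 31 more payments.

43 payments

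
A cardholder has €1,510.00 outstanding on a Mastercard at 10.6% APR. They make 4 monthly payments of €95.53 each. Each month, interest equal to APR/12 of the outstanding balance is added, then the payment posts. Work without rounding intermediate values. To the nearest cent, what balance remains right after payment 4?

€1,176.85

Monthly rate r = 10.6%/12 = 0.883333% = 0.00883333.
Each month: B ← B·(1+r) − €95.53.
Month 1: interest €13.34; balance after payment €1,427.81.
Month 2: interest €12.61; balance after payment €1,344.89.
Month 3: interest €11.88; balance after payment €1,261.24.
Month 4: interest €11.14; balance after payment €1,176.85.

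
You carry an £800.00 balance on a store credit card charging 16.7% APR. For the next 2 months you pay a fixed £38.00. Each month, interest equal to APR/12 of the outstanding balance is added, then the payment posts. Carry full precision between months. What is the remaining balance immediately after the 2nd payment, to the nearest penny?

£745.89

Monthly rate r = 16.7%/12 = 1.39167% = 0.0139167.
Each month: B ← B·(1+r) − £38.00.
Month 1: interest £11.13; balance after payment £773.13.
Month 2: interest £10.76; balance after payment £745.89.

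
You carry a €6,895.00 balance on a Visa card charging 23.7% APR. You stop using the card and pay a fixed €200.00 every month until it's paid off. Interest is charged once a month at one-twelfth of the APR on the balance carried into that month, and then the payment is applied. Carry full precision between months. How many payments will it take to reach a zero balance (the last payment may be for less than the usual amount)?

59 payments

Monthly rate r = 23.7%/12 = 1.975% = 0.01975.
Recurrence: B ← B·(1+r) − €200.00.
Month 1: interest €136.18; balance after payment €6,831.18.
Month 2: interest €134.92; balance after payment €6,766.09.
Closed form: n = −ln(1 − rB₀/P)/ln(1+r) = −ln(0.31912)/ln(1.01975) ≈ 58.402, so the balance reaches zero during payment 59.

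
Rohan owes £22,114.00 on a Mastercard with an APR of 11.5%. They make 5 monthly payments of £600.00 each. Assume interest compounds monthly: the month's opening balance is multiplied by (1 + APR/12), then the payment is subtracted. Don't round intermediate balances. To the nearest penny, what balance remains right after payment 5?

£20,136.08

Monthly rate r = 11.5%/12 = 0.958333% = 0.00958333.
Each month: B ← B·(1+r) − £600.00.
Month 1: interest £211.93; balance after payment £21,725.93.
Month 2: interest £208.21; balance after payment £21,334.13.
Month 3: interest £204.45; balance after payment £20,938.58.
Month 4: interest £200.66; balance after payment £20,539.25.
Month 5: interest £196.83; balance after payment £20,136.08.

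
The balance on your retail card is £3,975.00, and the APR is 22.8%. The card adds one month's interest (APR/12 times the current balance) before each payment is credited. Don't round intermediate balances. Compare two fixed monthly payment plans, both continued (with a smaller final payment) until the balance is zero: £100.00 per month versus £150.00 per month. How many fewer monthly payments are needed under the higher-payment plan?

37 fewer payments

Monthly rate r = 22.8%/12 = 1.9% = 0.019.
At £100.00/mo: n = ⌈−ln(1 − rB₀/P)/ln(1+r)⌉ = 75 payments (last £78.31); total interest = total paid − £3,975.00 = £3,503.31.
At £150.00/mo: 38 payments (last £30.25); total interest £1,605.25.
Payments saved = 75 − 38 = 37.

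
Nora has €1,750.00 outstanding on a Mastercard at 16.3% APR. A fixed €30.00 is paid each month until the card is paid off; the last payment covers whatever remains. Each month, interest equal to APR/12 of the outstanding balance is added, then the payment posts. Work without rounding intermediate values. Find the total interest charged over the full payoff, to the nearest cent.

Monthly rate r = 16.3%/12 = 1.35833% = 0.0135833.
Payoff takes n = ⌈−ln(1 − rB₀/P)/ln(1+r)⌉ = ⌈116.511⌉ = 117 payments; the last is €15.38.
Total paid = 116·€30.00 + €15.38 = €3,495.38.
Total interest = total paid − principal = €3,495.38 − €1,750.00 = €1,745.38.

€1,745.38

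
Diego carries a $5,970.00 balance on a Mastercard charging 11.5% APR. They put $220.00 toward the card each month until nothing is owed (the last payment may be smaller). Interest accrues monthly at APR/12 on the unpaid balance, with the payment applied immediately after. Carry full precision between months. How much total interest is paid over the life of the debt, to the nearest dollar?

Monthly rate r = 11.5%/12 = 0.958333% = 0.00958333.
Payoff takes n = ⌈−ln(1 − rB₀/P)/ln(1+r)⌉ = ⌈31.578⌉ = 32 payments; the last is $127.42.
Total paid = 31·$220.00 + $127.42 = $6,947.42.
Total interest = total paid − principal = $6,947.42 − $5,970.00 = $977.42.

$977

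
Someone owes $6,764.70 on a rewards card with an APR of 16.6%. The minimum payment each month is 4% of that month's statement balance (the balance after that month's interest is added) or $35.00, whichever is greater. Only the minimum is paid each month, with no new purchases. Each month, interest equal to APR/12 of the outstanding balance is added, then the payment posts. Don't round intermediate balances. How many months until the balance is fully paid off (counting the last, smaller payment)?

107 months

Monthly rate r = 16.6%/12 = 1.38333% = 0.0138333.
While 4% of the post-interest balance exceeds $35.00, each month B ← (B·(1+r))·(1 − 0.04), i.e. B shrinks by the factor (1+r)·0.96 = 0.97328.
This holds for months 1–77. Entering month 78 the balance is $840.54; 4% of the post-interest balance is now below $35.00, so the flat $35.00 minimum applies from here.
From month 78 a fixed $35.00 at rate r clears $840.54 in 30 more payments. Total: 77 + 30 = 107 months.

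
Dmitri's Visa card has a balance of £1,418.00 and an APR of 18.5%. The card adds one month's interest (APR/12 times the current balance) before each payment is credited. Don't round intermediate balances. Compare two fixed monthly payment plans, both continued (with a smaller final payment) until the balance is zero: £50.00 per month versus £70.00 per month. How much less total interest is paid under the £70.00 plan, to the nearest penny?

Monthly rate r = 18.5%/12 = 1.54167% = 0.0154167.
At £50.00/mo: n = ⌈−ln(1 − rB₀/P)/ln(1+r)⌉ = 38 payments (last £28.84); total interest = total paid − £1,418.00 = £460.84.
At £70.00/mo: 25 payments (last £33.18); total interest £295.18.
Interest saved = £460.84 − £295.18 = £165.66.

£165.66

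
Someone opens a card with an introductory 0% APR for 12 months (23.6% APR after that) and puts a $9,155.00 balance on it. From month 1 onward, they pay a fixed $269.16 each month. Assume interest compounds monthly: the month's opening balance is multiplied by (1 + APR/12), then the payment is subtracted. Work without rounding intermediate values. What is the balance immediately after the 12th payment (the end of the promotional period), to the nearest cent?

$5,925.08

Promo months 1–12 at r₀ = 0%/12 = 0; months 13+ at r₁ = 23.6%/12 = 0.0196667.
After month 12 (no interest yet): B = $9,155.00 − 12·$269.16 = $5,925.08.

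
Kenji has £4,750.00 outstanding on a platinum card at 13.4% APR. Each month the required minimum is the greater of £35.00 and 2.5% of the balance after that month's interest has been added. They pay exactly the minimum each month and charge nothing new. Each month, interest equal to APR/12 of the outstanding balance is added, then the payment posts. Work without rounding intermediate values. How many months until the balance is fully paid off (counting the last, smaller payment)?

Monthly rate r = 13.4%/12 = 1.11667% = 0.0111667.
While 2.5% of the post-interest balance exceeds £35.00, each month B ← (B·(1+r))·(1 − 0.025), i.e. B shrinks by the factor (1+r)·0.975 = 0.98589.
This holds for months 1–87. Entering month 88 the balance is £1,379.35; 2.5% of the post-interest balance is now below £35.00, so the flat £35.00 minimum applies from here.
From month 88 a fixed £35.00 at rate r clears £1,379.35 in 53 more payments. Total: 87 + 53 = 140 months.

140 months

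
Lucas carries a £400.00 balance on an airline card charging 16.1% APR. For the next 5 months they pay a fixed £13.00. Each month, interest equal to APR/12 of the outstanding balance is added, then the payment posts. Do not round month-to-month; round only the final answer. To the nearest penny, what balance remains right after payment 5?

Monthly rate r = 16.1%/12 = 1.34167% = 0.0134167.
Each month: B ← B·(1+r) − £13.00.
Month 1: interest £5.37; balance after payment £392.37.
Month 2: interest £5.26; balance after payment £384.63.
Month 3: interest £5.16; balance after payment £376.79.
Month 4: interest £5.06; balance after payment £368.85.
Month 5: interest £4.95; balance after payment £360.80.

£360.80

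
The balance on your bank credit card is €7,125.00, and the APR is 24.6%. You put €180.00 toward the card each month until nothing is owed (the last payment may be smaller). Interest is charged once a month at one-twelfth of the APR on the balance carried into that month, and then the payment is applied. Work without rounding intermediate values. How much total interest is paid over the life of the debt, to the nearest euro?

Monthly rate r = 24.6%/12 = 2.05% = 0.0205.
Payoff takes n = ⌈−ln(1 − rB₀/P)/ln(1+r)⌉ = ⌈82.219⌉ = 83 payments; the last is €39.65.
Total paid = 82·€180.00 + €39.65 = €14,799.65.
Total interest = total paid − principal = €14,799.65 − €7,125.00 = €7,674.65.

€7,675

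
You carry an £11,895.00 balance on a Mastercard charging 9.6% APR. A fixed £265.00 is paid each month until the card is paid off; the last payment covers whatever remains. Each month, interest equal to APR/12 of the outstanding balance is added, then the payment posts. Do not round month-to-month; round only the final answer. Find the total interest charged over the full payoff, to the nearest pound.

£2,900

Monthly rate r = 9.6%/12 = 0.8% = 0.008.
Payoff takes n = ⌈−ln(1 − rB₀/P)/ln(1+r)⌉ = ⌈55.831⌉ = 56 payments; the last is £220.43.
Total paid = 55·£265.00 + £220.43 = £14,795.43.
Total interest = total paid − principal = £14,795.43 − £11,895.00 = £2,900.43.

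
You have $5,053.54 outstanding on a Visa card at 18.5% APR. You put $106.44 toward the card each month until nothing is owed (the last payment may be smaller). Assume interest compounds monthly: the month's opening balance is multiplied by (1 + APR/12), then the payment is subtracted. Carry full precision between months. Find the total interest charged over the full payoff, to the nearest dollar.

$4,106

Monthly rate r = 18.5%/12 = 1.54167% = 0.0154167.
Payoff takes n = ⌈−ln(1 − rB₀/P)/ln(1+r)⌉ = ⌈86.056⌉ = 87 payments; the last is $6.05.
Total paid = 86·$106.44 + $6.05 = $9,159.89.
Total interest = total paid − principal = $9,159.89 − $5,053.54 = $4,106.35.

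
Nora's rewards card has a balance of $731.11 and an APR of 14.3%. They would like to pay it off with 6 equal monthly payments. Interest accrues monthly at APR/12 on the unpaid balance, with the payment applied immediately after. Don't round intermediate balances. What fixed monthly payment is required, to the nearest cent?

Monthly rate r = 14.3%/12 = 1.19167% = 0.0119167.
Level-payment amortization: P = B₀·r / (1 − (1+r)^(−n)) = 731.11·0.0119167 / (1 − 1.01192^(−6)).
Denominator 1 − (1+r)^(−6) = 0.0686101385.
P = 8.71239 / 0.0686101385 ≈ 126.98.

$126.98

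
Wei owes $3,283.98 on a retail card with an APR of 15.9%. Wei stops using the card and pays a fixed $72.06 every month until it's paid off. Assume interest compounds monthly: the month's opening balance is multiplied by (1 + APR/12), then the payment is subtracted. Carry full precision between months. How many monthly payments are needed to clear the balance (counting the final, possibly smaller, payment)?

71 months

Monthly rate r = 15.9%/12 = 1.325% = 0.01325.
Recurrence: B ← B·(1+r) − $72.06.
Month 1: interest $43.51; balance after payment $3,255.43.
Month 2: interest $43.13; balance after payment $3,226.51.
Closed form: n = −ln(1 − rB₀/P)/ln(1+r) = −ln(0.39616)/ln(1.01325) ≈ 70.344, so the balance reaches zero during payment 71.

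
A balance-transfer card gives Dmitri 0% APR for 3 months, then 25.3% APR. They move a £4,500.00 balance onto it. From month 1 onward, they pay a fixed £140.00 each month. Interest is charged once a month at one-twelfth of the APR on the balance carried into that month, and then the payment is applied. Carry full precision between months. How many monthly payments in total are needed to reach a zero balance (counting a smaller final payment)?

Promo months 1–3 at r₀ = 0%/12 = 0; months 4+ at r₁ = 25.3%/12 = 0.0210833.
After month 3 (no interest yet): B = £4,500.00 − 3·£140.00 = £4,080.00.
Then at r₁ with £140.00/mo: n₂ = −ln(1 − r₁·B/P)/ln(1+r₁) ≈ 45.68 → 46 more payments.

49 payments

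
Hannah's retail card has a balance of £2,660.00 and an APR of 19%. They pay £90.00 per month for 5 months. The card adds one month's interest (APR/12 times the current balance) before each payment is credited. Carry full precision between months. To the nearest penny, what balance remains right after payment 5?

Monthly rate r = 19%/12 = 1.58333% = 0.0158333.
Each month: B ← B·(1+r) − £90.00.
Month 1: interest £42.12; balance after payment £2,612.12.
Month 2: interest £41.36; balance after payment £2,563.48.
Month 3: interest £40.59; balance after payment £2,514.06.
Month 4: interest £39.81; balance after payment £2,463.87.
Month 5: interest £39.01; balance after payment £2,412.88.

£2,412.88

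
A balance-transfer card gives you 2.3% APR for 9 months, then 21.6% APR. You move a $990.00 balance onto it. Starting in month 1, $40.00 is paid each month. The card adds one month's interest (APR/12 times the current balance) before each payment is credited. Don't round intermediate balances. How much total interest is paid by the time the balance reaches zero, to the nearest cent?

Promo months 1–9 at r₀ = 2.3%/12 = 0.00191667; months 10+ at r₁ = 21.6%/12 = 0.018.
After month 9: iterate B ← B·(1+r₀) − $40.00 for 9 months → $644.44.
Then at r₁ with $40.00/mo: n₂ = −ln(1 − r₁·B/P)/ln(1+r₁) ≈ 19.20 → 20 more payments.
Total paid = 28·$40.00 + $7.96 = $1,127.96; interest = $1,127.96 − $990.00 = $137.96.

$137.96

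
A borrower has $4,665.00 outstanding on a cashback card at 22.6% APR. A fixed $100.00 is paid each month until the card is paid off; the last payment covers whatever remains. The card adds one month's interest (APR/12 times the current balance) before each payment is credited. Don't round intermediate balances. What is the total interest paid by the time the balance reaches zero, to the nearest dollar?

Monthly rate r = 22.6%/12 = 1.88333% = 0.0188333.
Payoff takes n = ⌈−ln(1 − rB₀/P)/ln(1+r)⌉ = ⌈113.004⌉ = 114 payments; the last is $0.45.
Total paid = 113·$100.00 + $0.45 = $11,300.45.
Total interest = total paid − principal = $11,300.45 − $4,665.00 = $6,635.45.

$6,635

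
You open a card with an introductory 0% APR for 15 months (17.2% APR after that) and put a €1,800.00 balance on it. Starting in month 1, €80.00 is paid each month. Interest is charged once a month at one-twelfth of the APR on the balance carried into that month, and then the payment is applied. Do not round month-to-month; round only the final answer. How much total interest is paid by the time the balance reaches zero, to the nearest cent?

Promo months 1–15 at r₀ = 0%/12 = 0; months 16+ at r₁ = 17.2%/12 = 0.0143333.
After month 15 (no interest yet): B = €1,800.00 − 15·€80.00 = €600.00.
Then at r₁ with €80.00/mo: n₂ = −ln(1 − r₁·B/P)/ln(1+r₁) ≈ 7.99 → 8 more payments.
Total paid = 22·€80.00 + €79.31 = €1,839.31; interest = €1,839.31 − €1,800.00 = €39.31.

€39.31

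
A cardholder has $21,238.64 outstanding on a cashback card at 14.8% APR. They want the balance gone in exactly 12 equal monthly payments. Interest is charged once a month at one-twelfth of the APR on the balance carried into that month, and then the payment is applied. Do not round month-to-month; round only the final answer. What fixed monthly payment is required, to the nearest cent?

$1,914.96

Monthly rate r = 14.8%/12 = 1.23333% = 0.0123333.
Level-payment amortization: P = B₀·r / (1 − (1+r)^(−n)) = 21238.64·0.0123333 / (1 − 1.01233^(−12)).
Denominator 1 − (1+r)^(−12) = 0.136787832.
P = 261.943 / 0.136787832 ≈ 1914.96.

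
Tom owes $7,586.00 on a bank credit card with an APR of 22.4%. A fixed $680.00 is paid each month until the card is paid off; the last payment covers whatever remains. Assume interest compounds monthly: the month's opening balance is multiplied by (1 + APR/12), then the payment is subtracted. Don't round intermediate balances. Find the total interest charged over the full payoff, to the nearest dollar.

Monthly rate r = 22.4%/12 = 1.86667% = 0.0186667.
Payoff takes n = ⌈−ln(1 − rB₀/P)/ln(1+r)⌉ = ⌈12.625⌉ = 13 payments; the last is $426.72.
Total paid = 12·$680.00 + $426.72 = $8,586.72.
Total interest = total paid − principal = $8,586.72 − $7,586.00 = $1,000.72.

$1,001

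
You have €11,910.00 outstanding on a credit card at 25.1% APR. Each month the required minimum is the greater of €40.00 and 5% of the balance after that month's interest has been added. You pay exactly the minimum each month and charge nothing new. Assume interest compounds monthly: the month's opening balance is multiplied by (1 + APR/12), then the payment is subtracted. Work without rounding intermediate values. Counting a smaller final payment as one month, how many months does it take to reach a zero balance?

115 months

Monthly rate r = 25.1%/12 = 2.09167% = 0.0209167.
While 5% of the post-interest balance exceeds €40.00, each month B ← (B·(1+r))·(1 − 0.05), i.e. B shrinks by the factor (1+r)·0.95 = 0.96987.
This holds for months 1–89. Entering month 90 the balance is €782.44; 5% of the post-interest balance is now below €40.00, so the flat €40.00 minimum applies from here.
From month 90 a fixed €40.00 at rate r clears €782.44 in 26 more payments. Total: 89 + 26 = 115 months.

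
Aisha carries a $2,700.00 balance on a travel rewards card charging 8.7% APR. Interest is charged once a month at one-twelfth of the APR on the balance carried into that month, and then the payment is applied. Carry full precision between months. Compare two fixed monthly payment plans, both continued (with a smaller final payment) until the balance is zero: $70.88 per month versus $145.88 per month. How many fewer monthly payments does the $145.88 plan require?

25 fewer payments

Monthly rate r = 8.7%/12 = 0.725% = 0.00725.
At $70.88/mo: n = ⌈−ln(1 − rB₀/P)/ln(1+r)⌉ = 45 payments (last $52.55); total interest = total paid − $2,700.00 = $471.27.
At $145.88/mo: 20 payments (last $137.99); total interest $209.71.
Payments saved = 45 − 20 = 25.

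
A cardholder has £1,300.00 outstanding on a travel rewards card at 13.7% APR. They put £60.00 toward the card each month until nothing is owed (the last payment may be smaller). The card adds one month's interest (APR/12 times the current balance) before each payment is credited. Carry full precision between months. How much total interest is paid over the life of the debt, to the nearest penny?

Monthly rate r = 13.7%/12 = 1.14167% = 0.0114167.
Payoff takes n = ⌈−ln(1 − rB₀/P)/ln(1+r)⌉ = ⌈25.033⌉ = 26 payments; the last is £1.97.
Total paid = 25·£60.00 + £1.97 = £1,501.97.
Total interest = total paid − principal = £1,501.97 − £1,300.00 = £201.97.

£201.97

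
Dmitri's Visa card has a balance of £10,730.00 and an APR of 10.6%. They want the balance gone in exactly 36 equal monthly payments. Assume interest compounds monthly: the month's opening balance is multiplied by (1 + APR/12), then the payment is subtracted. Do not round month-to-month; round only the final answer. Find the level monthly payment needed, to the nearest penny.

£349.26

Monthly rate r = 10.6%/12 = 0.883333% = 0.00883333.
Level-payment amortization: P = B₀·r / (1 − (1+r)^(−n)) = 10730.00·0.00883333 / (1 − 1.00883^(−36)).
Denominator 1 − (1+r)^(−36) = 0.271380562.
P = 94.7817 / 0.271380562 ≈ 349.26.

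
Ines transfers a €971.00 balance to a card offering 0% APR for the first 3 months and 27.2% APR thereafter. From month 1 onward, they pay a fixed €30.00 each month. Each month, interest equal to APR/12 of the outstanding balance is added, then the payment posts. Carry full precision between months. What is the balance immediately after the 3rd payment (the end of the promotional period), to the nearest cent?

€881.00

Promo months 1–3 at r₀ = 0%/12 = 0; months 4+ at r₁ = 27.2%/12 = 0.0226667.
After month 3 (no interest yet): B = €971.00 − 3·€30.00 = €881.00.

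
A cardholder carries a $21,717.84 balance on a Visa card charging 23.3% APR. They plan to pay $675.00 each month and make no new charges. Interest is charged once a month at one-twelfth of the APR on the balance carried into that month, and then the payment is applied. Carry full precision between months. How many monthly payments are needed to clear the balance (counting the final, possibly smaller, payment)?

Monthly rate r = 23.3%/12 = 1.94167% = 0.0194167.
Recurrence: B ← B·(1+r) − $675.00.
Month 1: interest $421.69; balance after payment $21,464.53.
Month 2: interest $416.77; balance after payment $21,206.30.
Closed form: n = −ln(1 − rB₀/P)/ln(1+r) = −ln(0.37528)/ln(1.01942) ≈ 50.965, so the balance reaches zero during payment 51.

51 months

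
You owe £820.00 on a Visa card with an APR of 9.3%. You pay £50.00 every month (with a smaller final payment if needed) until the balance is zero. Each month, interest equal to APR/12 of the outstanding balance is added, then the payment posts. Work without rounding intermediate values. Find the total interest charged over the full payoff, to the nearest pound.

£60

Monthly rate r = 9.3%/12 = 0.775% = 0.00775.
Payoff takes n = ⌈−ln(1 − rB₀/P)/ln(1+r)⌉ = ⌈17.608⌉ = 18 payments; the last is £30.44.
Total paid = 17·£50.00 + £30.44 = £880.44.
Total interest = total paid − principal = £880.44 − £820.00 = £60.44.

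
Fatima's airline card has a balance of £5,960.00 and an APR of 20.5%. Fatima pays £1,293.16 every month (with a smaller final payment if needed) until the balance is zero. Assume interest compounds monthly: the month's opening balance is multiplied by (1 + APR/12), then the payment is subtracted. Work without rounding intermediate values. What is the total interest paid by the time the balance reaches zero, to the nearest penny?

Monthly rate r = 20.5%/12 = 1.70833% = 0.0170833.
Payoff takes n = ⌈−ln(1 − rB₀/P)/ln(1+r)⌉ = ⌈4.841⌉ = 5 payments; the last is £1,089.42.
Total paid = 4·£1,293.16 + £1,089.42 = £6,262.06.
Total interest = total paid − principal = £6,262.06 − £5,960.00 = £302.06.

£302.06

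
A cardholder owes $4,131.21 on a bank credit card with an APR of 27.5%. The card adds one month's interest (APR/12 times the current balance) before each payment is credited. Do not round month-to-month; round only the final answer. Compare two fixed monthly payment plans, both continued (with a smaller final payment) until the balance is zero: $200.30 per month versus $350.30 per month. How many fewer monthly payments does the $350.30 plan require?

15 fewer payments

Monthly rate r = 27.5%/12 = 2.29167% = 0.0229167.
At $200.30/mo: n = ⌈−ln(1 − rB₀/P)/ln(1+r)⌉ = 29 payments (last $48.89); total interest = total paid − $4,131.21 = $1,526.08.
At $350.30/mo: 14 payments (last $317.56); total interest $740.25.
Payments saved = 29 − 14 = 15.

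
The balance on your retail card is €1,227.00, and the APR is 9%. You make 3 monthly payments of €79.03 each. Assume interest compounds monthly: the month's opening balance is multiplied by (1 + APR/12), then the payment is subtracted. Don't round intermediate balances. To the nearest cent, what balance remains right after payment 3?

Monthly rate r = 9%/12 = 0.75% = 0.0075.
Each month: B ← B·(1+r) − €79.03.
Month 1: interest €9.20; balance after payment €1,157.17.
Month 2: interest €8.68; balance after payment €1,086.82.
Month 3: interest €8.15; balance after payment €1,015.94.

€1,015.94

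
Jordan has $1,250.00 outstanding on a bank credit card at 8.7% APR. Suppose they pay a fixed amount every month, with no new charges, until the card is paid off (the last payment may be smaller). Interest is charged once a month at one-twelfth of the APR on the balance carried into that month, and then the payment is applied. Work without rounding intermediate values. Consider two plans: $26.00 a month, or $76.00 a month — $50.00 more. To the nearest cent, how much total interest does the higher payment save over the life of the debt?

$206.59

Monthly rate r = 8.7%/12 = 0.725% = 0.00725.
At $26.00/mo: n = ⌈−ln(1 − rB₀/P)/ln(1+r)⌉ = 60 payments (last $8.51); total interest = total paid − $1,250.00 = $292.51.
At $76.00/mo: 18 payments (last $43.92); total interest $85.92.
Interest saved = $292.51 − $85.92 = $206.59.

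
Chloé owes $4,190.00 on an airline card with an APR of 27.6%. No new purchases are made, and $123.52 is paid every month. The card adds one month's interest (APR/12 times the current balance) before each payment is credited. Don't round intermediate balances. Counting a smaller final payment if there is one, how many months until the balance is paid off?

67 payments

Monthly rate r = 27.6%/12 = 2.3% = 0.023.
Recurrence: B ← B·(1+r) − $123.52.
Month 1: interest $96.37; balance after payment $4,162.85.
Month 2: interest $95.75; balance after payment $4,135.08.
Closed form: n = −ln(1 − rB₀/P)/ln(1+r) = −ln(0.2198)/ln(1.023) ≈ 66.625, so the balance reaches zero during payment 67.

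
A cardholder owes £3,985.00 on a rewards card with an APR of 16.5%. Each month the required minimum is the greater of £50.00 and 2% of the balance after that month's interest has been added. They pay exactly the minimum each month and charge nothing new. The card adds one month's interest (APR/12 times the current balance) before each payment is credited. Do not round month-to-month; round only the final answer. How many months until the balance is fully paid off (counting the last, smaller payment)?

Monthly rate r = 16.5%/12 = 1.375% = 0.01375.
While 2% of the post-interest balance exceeds £50.00, each month B ← (B·(1+r))·(1 − 0.02), i.e. B shrinks by the factor (1+r)·0.98 = 0.99347.
This holds for months 1–74. Entering month 75 the balance is £2,454.95; 2% of the post-interest balance is now below £50.00, so the flat £50.00 minimum applies from here.
From month 75 a fixed £50.00 at rate r clears £2,454.95 in 83 more payments. Total: 74 + 83 = 157 months.

157 months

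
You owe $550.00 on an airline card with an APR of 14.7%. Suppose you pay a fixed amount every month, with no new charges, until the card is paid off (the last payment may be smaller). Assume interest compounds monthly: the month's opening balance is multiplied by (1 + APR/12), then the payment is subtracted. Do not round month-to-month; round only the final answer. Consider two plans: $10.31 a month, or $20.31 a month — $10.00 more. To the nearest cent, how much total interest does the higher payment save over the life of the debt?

Monthly rate r = 14.7%/12 = 1.225% = 0.01225.
At $10.31/mo: n = ⌈−ln(1 − rB₀/P)/ln(1+r)⌉ = 88 payments (last $0.49); total interest = total paid − $550.00 = $347.46.
At $20.31/mo: 34 payments (last $2.14); total interest $122.37.
Interest saved = $347.46 − $122.37 = $225.09.

$225.09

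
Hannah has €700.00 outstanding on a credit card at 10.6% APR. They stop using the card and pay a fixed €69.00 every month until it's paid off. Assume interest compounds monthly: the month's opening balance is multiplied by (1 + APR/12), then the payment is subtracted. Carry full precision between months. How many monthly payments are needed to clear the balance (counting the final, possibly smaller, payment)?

11 months

Monthly rate r = 10.6%/12 = 0.883333% = 0.00883333.
Recurrence: B ← B·(1+r) − €69.00.
Month 1: interest €6.18; balance after payment €637.18.
Month 2: interest €5.63; balance after payment €573.81.
Closed form: n = −ln(1 − rB₀/P)/ln(1+r) = −ln(0.91039)/ln(1.00883) ≈ 10.675, so the balance reaches zero during payment 11.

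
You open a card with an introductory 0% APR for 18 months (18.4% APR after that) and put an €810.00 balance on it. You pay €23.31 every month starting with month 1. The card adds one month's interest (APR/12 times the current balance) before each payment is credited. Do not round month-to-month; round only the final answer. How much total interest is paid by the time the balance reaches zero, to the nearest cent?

€64.30

Promo months 1–18 at r₀ = 0%/12 = 0; months 19+ at r₁ = 18.4%/12 = 0.0153333.
After month 18 (no interest yet): B = €810.00 − 18·€23.31 = €390.42.
Then at r₁ with €23.31/mo: n₂ = −ln(1 − r₁·B/P)/ln(1+r₁) ≈ 19.51 → 20 more payments.
Total paid = 37·€23.31 + €11.83 = €874.30; interest = €874.30 − €810.00 = €64.30.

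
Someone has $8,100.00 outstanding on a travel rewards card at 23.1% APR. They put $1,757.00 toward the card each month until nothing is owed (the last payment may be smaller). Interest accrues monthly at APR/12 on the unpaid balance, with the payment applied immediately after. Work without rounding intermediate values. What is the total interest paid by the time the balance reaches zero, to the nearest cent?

$465.43

Monthly rate r = 23.1%/12 = 1.925% = 0.01925.
Payoff takes n = ⌈−ln(1 − rB₀/P)/ln(1+r)⌉ = ⌈4.874⌉ = 5 payments; the last is $1,537.43.
Total paid = 4·$1,757.00 + $1,537.43 = $8,565.43.
Total interest = total paid − principal = $8,565.43 − $8,100.00 = $465.43.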